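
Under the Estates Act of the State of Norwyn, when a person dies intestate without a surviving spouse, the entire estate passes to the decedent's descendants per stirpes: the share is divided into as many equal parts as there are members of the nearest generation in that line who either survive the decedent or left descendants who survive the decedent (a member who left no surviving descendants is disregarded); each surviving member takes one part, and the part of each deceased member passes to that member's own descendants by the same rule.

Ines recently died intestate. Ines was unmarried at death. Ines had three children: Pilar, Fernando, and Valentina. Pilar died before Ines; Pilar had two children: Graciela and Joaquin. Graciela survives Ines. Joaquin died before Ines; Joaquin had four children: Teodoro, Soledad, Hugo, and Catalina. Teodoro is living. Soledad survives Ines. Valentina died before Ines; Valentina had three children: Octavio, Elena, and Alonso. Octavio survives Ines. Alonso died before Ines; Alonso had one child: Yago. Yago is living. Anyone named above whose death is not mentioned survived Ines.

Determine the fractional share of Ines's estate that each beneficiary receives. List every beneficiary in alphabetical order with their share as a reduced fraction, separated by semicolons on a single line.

Catalina 1/24; Elena 1/9; Fernando 1/3; Graciela 1/6; Hugo 1/24; Octavio 1/9; Soledad 1/24; Teodoro 1/24; Yago 1/9

There is no surviving spouse, so the entire estate passes to Ines's descendants per stirpes.
The estate is divided into 3 equal shares of 1/3 among Pilar, Fernando, Valentina.
Pilar predeceased; the 1/3 allotted to Pilar's branch passes to Pilar's issue by representation.
The 1/3 is divided into 2 equal shares of 1/6 among Graciela, Joaquin.
Graciela is living and takes 1/6.
Joaquin predeceased; the 1/6 allotted to Joaquin's branch passes to Joaquin's issue by representation.
The 1/6 is divided into 4 equal shares of 1/24 among Teodoro, Soledad, Hugo, Catalina.
Teodoro is living and takes 1/24.
Soledad is living and takes 1/24.
Hugo is living and takes 1/24.
Catalina is living and takes 1/24.
Fernando is living and takes 1/3.
Valentina predeceased; the 1/3 allotted to Valentina's branch passes to Valentina's issue by representation.
The 1/3 is divided into 3 equal shares of 1/9 among Octavio, Elena, Alonso.
Octavio is living and takes 1/9.
Elena is living and takes 1/9.
Alonso predeceased; the 1/9 allotted to Alonso's branch passes to Alonso's issue by representation.
Yago is the sole taker at this level and receives the full 1/9.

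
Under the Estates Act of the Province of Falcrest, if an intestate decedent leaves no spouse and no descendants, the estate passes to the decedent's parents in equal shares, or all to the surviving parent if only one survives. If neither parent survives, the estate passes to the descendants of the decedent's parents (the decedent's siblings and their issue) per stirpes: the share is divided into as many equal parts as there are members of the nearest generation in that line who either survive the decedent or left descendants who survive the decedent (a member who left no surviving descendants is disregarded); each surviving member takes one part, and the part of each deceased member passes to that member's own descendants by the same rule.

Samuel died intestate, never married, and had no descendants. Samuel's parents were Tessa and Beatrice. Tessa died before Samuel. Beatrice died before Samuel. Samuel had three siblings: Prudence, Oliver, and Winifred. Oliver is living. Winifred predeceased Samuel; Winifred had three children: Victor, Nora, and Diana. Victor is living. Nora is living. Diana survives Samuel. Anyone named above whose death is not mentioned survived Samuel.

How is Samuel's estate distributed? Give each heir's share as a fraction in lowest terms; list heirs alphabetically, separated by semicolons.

Diana 1/9; Nora 1/9; Oliver 1/3; Prudence 1/3; Victor 1/9

Neither parent survives and there are no descendants, so the estate passes to Samuel's siblings and their issue per stirpes.
The estate is divided into 3 equal shares of 1/3 among Prudence, Oliver, Winifred.
Prudence is living and takes 1/3.
Oliver is living and takes 1/3.
Winifred predeceased; the 1/3 allotted to Winifred's branch passes to Winifred's issue by representation.
The 1/3 is divided into 3 equal shares of 1/9 among Victor, Nora, Diana.
Victor is living and takes 1/9.
Nora is living and takes 1/9.
Diana is living and takes 1/9.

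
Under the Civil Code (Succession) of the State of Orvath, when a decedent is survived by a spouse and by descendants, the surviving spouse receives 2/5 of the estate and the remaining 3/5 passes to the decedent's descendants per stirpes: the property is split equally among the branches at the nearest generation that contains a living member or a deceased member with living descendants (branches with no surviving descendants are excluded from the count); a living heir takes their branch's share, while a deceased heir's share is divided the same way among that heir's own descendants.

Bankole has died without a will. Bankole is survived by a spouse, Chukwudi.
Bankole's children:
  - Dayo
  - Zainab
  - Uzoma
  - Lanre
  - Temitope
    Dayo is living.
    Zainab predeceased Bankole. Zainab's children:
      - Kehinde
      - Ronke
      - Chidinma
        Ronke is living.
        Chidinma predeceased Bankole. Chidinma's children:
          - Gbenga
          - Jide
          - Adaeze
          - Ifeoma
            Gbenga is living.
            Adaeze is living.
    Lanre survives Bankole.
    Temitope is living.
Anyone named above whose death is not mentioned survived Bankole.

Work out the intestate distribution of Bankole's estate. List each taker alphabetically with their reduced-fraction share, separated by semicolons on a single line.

Chukwudi, as surviving spouse, takes 2/5.
The remaining 3/5 passes to Bankole's descendants per stirpes.
The 3/5 is divided into 5 equal shares of 3/25 among Dayo, Zainab, Uzoma, Lanre, Temitope.
Dayo is living and takes 3/25.
Zainab predeceased; the 3/25 allotted to Zainab's branch passes to Zainab's issue by representation.
The 3/25 is divided into 3 equal shares of 1/25 among Kehinde, Ronke, Chidinma.
Kehinde is living and takes 1/25.
Ronke is living and takes 1/25.
Chidinma predeceased; the 1/25 allotted to Chidinma's branch passes to Chidinma's issue by representation.
The 1/25 is divided into 4 equal shares of 1/100 among Gbenga, Jide, Adaeze, Ifeoma.
Gbenga is living and takes 1/100.
Jide is living and takes 1/100.
Adaeze is living and takes 1/100.
Ifeoma is living and takes 1/100.
Uzoma is living and takes 3/25.
Lanre is living and takes 3/25.
Temitope is living and takes 3/25.

Adaeze 1/100; Chukwudi 2/5; Dayo 3/25; Gbenga 1/100; Ifeoma 1/100; Jide 1/100; Kehinde 1/25; Lanre 3/25; Ronke 1/25; Temitope 3/25; Uzoma 3/25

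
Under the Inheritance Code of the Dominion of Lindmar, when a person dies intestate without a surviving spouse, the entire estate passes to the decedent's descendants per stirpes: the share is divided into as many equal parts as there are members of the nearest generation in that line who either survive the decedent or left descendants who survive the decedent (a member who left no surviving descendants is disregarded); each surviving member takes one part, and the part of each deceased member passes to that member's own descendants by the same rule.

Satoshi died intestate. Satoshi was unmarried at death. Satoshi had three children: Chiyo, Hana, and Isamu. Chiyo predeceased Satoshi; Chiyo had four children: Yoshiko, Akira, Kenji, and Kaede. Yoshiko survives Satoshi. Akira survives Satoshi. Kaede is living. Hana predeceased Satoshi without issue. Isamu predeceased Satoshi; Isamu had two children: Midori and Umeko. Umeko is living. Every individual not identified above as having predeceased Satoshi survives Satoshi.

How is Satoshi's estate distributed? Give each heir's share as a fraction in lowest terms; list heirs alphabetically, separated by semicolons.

Akira 1/8; Kaede 1/8; Kenji 1/8; Midori 1/4; Umeko 1/4; Yoshiko 1/8

There is no surviving spouse, so the entire estate passes to Satoshi's descendants per stirpes.
Hana left no surviving issue, so that branch lapses and is disregarded.
The estate is divided into 2 equal shares of 1/2 among Chiyo, Isamu.
Chiyo predeceased; the 1/2 allotted to Chiyo's branch passes to Chiyo's issue by representation.
The 1/2 is divided into 4 equal shares of 1/8 among Yoshiko, Akira, Kenji, Kaede.
Yoshiko is living and takes 1/8.
Akira is living and takes 1/8.
Kenji is living and takes 1/8.
Kaede is living and takes 1/8.
Isamu predeceased; the 1/2 allotted to Isamu's branch passes to Isamu's issue by representation.
The 1/2 is divided into 2 equal shares of 1/4 among Midori, Umeko.
Midori is living and takes 1/4.
Umeko is living and takes 1/4.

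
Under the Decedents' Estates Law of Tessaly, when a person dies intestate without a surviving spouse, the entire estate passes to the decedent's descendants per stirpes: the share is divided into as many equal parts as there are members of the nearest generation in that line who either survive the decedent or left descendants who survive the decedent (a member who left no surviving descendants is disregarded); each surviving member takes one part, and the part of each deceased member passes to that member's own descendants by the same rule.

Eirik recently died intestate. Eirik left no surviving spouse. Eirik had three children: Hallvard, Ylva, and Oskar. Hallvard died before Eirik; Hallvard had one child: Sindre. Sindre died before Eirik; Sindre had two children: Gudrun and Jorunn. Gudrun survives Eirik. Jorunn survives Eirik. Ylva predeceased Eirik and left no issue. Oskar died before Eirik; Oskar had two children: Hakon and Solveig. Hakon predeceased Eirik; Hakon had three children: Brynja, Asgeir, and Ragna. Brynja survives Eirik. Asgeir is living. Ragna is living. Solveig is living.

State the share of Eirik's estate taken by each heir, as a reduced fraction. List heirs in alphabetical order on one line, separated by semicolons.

Asgeir 1/12; Brynja 1/12; Gudrun 1/4; Jorunn 1/4; Ragna 1/12; Solveig 1/4

There is no surviving spouse, so the entire estate passes to Eirik's descendants per stirpes.
Ylva left no surviving issue, so that branch lapses and is disregarded.
The estate is divided into 2 equal shares of 1/2 among Hallvard, Oskar.
Hallvard predeceased; the 1/2 allotted to Hallvard's branch passes to Hallvard's issue by representation.
Sindre's line is the sole branch at this level, so the full 1/2 passes to Sindre's issue by representation.
The 1/2 is divided into 2 equal shares of 1/4 among Gudrun, Jorunn.
Gudrun is living and takes 1/4.
Jorunn is living and takes 1/4.
Oskar predeceased; the 1/2 allotted to Oskar's branch passes to Oskar's issue by representation.
The 1/2 is divided into 2 equal shares of 1/4 among Hakon, Solveig.
Hakon predeceased; the 1/4 allotted to Hakon's branch passes to Hakon's issue by representation.
The 1/4 is divided into 3 equal shares of 1/12 among Brynja, Asgeir, Ragna.
Brynja is living and takes 1/12.
Asgeir is living and takes 1/12.
Ragna is living and takes 1/12.
Solveig is living and takes 1/4.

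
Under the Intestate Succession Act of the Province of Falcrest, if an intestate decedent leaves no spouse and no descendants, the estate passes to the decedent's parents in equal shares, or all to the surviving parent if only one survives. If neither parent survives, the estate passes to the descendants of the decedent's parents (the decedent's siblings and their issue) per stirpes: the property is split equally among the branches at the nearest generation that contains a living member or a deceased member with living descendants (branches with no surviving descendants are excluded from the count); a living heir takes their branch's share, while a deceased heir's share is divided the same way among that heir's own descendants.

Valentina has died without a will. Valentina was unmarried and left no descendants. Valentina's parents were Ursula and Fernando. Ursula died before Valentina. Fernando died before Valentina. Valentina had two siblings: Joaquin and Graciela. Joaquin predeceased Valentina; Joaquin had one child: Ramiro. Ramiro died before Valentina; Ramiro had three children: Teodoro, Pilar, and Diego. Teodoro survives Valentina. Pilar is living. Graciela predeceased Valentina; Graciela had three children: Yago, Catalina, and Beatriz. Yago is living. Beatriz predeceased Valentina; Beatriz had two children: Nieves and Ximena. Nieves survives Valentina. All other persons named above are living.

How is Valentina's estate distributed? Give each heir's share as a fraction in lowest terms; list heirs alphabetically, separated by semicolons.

Neither parent survives and there are no descendants, so the estate passes to Valentina's siblings and their issue per stirpes.
The estate is divided into 2 equal shares of 1/2 among Joaquin, Graciela.
Joaquin predeceased; the 1/2 allotted to Joaquin's branch passes to Joaquin's issue by representation.
Ramiro's line is the sole branch at this level, so the full 1/2 passes to Ramiro's issue by representation.
The 1/2 is divided into 3 equal shares of 1/6 among Teodoro, Pilar, Diego.
Teodoro is living and takes 1/6.
Pilar is living and takes 1/6.
Diego is living and takes 1/6.
Graciela predeceased; the 1/2 allotted to Graciela's branch passes to Graciela's issue by representation.
The 1/2 is divided into 3 equal shares of 1/6 among Yago, Catalina, Beatriz.
Yago is living and takes 1/6.
Catalina is living and takes 1/6.
Beatriz predeceased; the 1/6 allotted to Beatriz's branch passes to Beatriz's issue by representation.
The 1/6 is divided into 2 equal shares of 1/12 among Nieves, Ximena.
Nieves is living and takes 1/12.
Ximena is living and takes 1/12.

Catalina 1/6; Diego 1/6; Nieves 1/12; Pilar 1/6; Teodoro 1/6; Ximena 1/12; Yago 1/6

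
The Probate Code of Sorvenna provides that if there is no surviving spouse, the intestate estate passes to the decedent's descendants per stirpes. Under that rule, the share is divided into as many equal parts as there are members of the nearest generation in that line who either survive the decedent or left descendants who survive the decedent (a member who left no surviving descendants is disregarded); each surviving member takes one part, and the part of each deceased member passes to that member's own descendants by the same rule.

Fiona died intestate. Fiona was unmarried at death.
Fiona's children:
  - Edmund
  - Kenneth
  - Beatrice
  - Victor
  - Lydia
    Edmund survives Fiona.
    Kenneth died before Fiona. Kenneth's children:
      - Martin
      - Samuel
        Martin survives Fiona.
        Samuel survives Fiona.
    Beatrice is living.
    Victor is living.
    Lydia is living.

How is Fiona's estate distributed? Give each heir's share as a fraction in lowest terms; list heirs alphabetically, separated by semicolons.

Beatrice 1/5; Edmund 1/5; Lydia 1/5; Martin 1/10; Samuel 1/10; Victor 1/5

There is no surviving spouse, so the entire estate passes to Fiona's descendants per stirpes.
The estate is divided into 5 equal shares of 1/5 among Edmund, Kenneth, Beatrice, Victor, Lydia.
Edmund is living and takes 1/5.
Kenneth predeceased; the 1/5 allotted to Kenneth's branch passes to Kenneth's issue by representation.
The 1/5 is divided into 2 equal shares of 1/10 among Martin, Samuel.
Martin is living and takes 1/10.
Samuel is living and takes 1/10.
Beatrice is living and takes 1/5.
Victor is living and takes 1/5.
Lydia is living and takes 1/5.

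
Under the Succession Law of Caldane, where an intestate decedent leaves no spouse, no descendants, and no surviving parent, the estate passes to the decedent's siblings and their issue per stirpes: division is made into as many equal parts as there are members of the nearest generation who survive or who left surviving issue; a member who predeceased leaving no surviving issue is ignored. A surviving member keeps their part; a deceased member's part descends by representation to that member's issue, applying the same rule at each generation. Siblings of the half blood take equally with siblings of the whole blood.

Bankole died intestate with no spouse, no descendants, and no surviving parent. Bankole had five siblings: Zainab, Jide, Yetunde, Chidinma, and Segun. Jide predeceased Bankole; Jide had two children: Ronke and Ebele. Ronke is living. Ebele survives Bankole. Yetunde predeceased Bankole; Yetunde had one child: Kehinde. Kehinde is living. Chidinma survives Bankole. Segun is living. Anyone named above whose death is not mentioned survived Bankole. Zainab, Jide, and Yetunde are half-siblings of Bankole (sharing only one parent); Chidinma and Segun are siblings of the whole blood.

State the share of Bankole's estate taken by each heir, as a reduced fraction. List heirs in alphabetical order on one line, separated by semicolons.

Chidinma 1/5; Ebele 1/10; Kehinde 1/5; Ronke 1/10; Segun 1/5; Zainab 1/5

No spouse, descendants, or parent survives, so the estate passes to Bankole's siblings per stirpes.
Half-blood and whole-blood siblings take equally under the stated rule.
The estate is divided into 5 equal shares of 1/5 among Zainab, Jide, Yetunde, Chidinma, Segun.
Zainab is living and takes 1/5.
Jide predeceased; the 1/5 allotted to Jide's branch passes to Jide's issue by representation.
The 1/5 is divided into 2 equal shares of 1/10 among Ronke, Ebele.
Ronke is living and takes 1/10.
Ebele is living and takes 1/10.
Yetunde predeceased; the 1/5 allotted to Yetunde's branch passes to Yetunde's issue by representation.
Kehinde is the sole taker at this level and receives the full 1/5.
Chidinma is living and takes 1/5.
Segun is living and takes 1/5.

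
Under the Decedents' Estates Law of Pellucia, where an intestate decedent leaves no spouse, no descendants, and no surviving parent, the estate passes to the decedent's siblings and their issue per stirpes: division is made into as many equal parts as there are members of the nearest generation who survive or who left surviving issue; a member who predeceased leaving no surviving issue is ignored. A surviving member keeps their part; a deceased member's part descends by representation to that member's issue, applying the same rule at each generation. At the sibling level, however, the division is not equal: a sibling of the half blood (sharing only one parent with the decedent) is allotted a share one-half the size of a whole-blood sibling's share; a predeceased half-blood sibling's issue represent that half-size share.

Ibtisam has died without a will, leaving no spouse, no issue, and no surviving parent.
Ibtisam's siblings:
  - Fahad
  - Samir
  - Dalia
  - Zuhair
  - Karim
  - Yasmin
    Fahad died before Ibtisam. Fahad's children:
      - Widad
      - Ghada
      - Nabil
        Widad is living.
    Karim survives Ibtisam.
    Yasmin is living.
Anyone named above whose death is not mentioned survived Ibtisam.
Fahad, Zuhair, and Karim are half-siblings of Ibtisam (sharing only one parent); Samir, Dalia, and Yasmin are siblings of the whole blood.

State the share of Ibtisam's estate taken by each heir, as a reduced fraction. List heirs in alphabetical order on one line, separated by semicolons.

Dalia 2/9; Ghada 1/27; Karim 1/9; Nabil 1/27; Samir 2/9; Widad 1/27; Yasmin 2/9; Zuhair 1/9

No spouse, descendants, or parent survives, so the estate passes to Ibtisam's siblings per stirpes.
Half-blood siblings count for one-half the weight of whole-blood siblings at the initial division.
Dividing 1 in proportion to weights (total weight 9/2): Fahad (weight 1/2) → 1/9; Samir (weight 1) → 2/9; Dalia (weight 1) → 2/9; Zuhair (weight 1/2) → 1/9; Karim (weight 1/2) → 1/9; Yasmin (weight 1) → 2/9.
Fahad predeceased; the 1/9 allotted to Fahad's branch passes to Fahad's issue by representation.
The 1/9 is divided into 3 equal shares of 1/27 among Widad, Ghada, Nabil.
Widad is living and takes 1/27.
Ghada is living and takes 1/27.
Nabil is living and takes 1/27.
Samir is living and takes 2/9.
Dalia is living and takes 2/9.
Zuhair is living and takes 1/9.
Karim is living and takes 1/9.
Yasmin is living and takes 2/9.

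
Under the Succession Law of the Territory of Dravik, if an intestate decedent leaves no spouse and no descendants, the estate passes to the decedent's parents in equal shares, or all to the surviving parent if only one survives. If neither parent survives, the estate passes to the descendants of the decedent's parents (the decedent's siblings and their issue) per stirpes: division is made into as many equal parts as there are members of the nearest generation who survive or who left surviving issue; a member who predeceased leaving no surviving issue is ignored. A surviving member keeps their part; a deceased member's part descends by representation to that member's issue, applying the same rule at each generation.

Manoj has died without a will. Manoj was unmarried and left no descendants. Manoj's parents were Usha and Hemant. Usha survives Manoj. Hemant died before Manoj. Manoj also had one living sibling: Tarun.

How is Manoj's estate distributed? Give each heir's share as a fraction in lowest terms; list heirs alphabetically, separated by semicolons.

Only one parent, Usha, survives, so Usha takes the entire estate. The siblings take nothing because a surviving parent has priority.

Usha 1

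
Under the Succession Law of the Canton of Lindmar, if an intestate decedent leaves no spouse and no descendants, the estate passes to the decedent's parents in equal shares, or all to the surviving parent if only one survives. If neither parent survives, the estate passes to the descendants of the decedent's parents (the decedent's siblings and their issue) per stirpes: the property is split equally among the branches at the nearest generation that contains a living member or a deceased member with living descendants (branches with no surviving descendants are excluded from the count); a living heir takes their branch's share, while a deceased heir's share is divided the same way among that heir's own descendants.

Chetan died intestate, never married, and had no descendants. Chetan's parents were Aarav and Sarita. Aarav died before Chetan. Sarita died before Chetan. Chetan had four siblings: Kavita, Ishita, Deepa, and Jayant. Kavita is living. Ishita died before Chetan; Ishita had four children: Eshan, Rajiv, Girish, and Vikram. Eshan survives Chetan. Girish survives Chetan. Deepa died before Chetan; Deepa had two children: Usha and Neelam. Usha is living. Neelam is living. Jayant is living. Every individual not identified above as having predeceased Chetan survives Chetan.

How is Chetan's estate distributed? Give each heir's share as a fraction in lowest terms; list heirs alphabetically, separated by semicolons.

Neither parent survives and there are no descendants, so the estate passes to Chetan's siblings and their issue per stirpes.
The estate is divided into 4 equal shares of 1/4 among Kavita, Ishita, Deepa, Jayant.
Kavita is living and takes 1/4.
Ishita predeceased; the 1/4 allotted to Ishita's branch passes to Ishita's issue by representation.
The 1/4 is divided into 4 equal shares of 1/16 among Eshan, Rajiv, Girish, Vikram.
Eshan is living and takes 1/16.
Rajiv is living and takes 1/16.
Girish is living and takes 1/16.
Vikram is living and takes 1/16.
Deepa predeceased; the 1/4 allotted to Deepa's branch passes to Deepa's issue by representation.
The 1/4 is divided into 2 equal shares of 1/8 among Usha, Neelam.
Usha is living and takes 1/8.
Neelam is living and takes 1/8.
Jayant is living and takes 1/4.

Eshan 1/16; Girish 1/16; Jayant 1/4; Kavita 1/4; Neelam 1/8; Rajiv 1/16; Usha 1/8; Vikram 1/16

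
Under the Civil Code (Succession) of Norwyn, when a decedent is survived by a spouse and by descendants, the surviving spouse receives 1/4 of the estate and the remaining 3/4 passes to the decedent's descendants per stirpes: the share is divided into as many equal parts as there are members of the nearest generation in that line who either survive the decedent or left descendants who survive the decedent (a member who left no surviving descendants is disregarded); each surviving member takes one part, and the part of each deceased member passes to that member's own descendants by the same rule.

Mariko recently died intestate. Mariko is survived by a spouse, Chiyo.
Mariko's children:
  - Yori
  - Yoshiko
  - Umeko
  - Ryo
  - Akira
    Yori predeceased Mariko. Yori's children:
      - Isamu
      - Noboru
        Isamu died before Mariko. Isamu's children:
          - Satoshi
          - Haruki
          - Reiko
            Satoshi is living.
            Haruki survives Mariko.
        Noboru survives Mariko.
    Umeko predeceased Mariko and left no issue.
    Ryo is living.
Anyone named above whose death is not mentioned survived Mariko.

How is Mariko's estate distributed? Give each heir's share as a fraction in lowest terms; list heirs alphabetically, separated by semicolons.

Akira 3/16; Chiyo 1/4; Haruki 1/32; Noboru 3/32; Reiko 1/32; Ryo 3/16; Satoshi 1/32; Yoshiko 3/16

Chiyo, as surviving spouse, takes 1/4.
The remaining 3/4 passes to Mariko's descendants per stirpes.
Umeko left no surviving issue, so that branch lapses and is disregarded.
The 3/4 is divided into 4 equal shares of 3/16 among Yori, Yoshiko, Ryo, Akira.
Yori predeceased; the 3/16 allotted to Yori's branch passes to Yori's issue by representation.
The 3/16 is divided into 2 equal shares of 3/32 among Isamu, Noboru.
Isamu predeceased; the 3/32 allotted to Isamu's branch passes to Isamu's issue by representation.
The 3/32 is divided into 3 equal shares of 1/32 among Satoshi, Haruki, Reiko.
Satoshi is living and takes 1/32.
Haruki is living and takes 1/32.
Reiko is living and takes 1/32.
Noboru is living and takes 3/32.
Yoshiko is living and takes 3/16.
Ryo is living and takes 3/16.
Akira is living and takes 3/16.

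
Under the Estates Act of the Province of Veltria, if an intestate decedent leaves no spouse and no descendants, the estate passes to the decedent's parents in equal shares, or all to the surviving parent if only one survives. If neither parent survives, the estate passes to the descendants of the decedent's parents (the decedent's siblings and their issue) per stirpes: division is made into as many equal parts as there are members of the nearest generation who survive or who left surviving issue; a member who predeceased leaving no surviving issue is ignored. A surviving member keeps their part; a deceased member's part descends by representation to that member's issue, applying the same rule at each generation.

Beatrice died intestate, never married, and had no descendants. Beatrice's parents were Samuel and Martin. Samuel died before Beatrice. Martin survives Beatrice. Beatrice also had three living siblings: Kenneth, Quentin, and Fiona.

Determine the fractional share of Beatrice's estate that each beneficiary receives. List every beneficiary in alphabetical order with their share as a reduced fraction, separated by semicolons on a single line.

Martin 1

Only one parent, Martin, survives, so Martin takes the entire estate. The siblings take nothing because a surviving parent has priority.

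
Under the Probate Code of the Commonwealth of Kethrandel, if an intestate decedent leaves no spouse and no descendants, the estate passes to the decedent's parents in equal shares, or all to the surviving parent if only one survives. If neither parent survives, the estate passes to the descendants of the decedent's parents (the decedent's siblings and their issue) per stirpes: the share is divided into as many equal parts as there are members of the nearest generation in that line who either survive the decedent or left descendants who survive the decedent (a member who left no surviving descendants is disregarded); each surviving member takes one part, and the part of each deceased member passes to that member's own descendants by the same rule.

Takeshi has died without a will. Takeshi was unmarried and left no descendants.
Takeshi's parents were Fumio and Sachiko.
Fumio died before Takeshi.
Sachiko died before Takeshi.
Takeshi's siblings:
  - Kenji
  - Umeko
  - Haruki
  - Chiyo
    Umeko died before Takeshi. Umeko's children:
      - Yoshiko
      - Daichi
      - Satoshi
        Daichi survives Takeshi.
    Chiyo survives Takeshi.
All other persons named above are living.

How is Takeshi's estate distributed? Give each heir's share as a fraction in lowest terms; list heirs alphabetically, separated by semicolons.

Chiyo 1/4; Daichi 1/12; Haruki 1/4; Kenji 1/4; Satoshi 1/12; Yoshiko 1/12

Neither parent survives and there are no descendants, so the estate passes to Takeshi's siblings and their issue per stirpes.
The estate is divided into 4 equal shares of 1/4 among Kenji, Umeko, Haruki, Chiyo.
Kenji is living and takes 1/4.
Umeko predeceased; the 1/4 allotted to Umeko's branch passes to Umeko's issue by representation.
The 1/4 is divided into 3 equal shares of 1/12 among Yoshiko, Daichi, Satoshi.
Yoshiko is living and takes 1/12.
Daichi is living and takes 1/12.
Satoshi is living and takes 1/12.
Haruki is living and takes 1/4.
Chiyo is living and takes 1/4.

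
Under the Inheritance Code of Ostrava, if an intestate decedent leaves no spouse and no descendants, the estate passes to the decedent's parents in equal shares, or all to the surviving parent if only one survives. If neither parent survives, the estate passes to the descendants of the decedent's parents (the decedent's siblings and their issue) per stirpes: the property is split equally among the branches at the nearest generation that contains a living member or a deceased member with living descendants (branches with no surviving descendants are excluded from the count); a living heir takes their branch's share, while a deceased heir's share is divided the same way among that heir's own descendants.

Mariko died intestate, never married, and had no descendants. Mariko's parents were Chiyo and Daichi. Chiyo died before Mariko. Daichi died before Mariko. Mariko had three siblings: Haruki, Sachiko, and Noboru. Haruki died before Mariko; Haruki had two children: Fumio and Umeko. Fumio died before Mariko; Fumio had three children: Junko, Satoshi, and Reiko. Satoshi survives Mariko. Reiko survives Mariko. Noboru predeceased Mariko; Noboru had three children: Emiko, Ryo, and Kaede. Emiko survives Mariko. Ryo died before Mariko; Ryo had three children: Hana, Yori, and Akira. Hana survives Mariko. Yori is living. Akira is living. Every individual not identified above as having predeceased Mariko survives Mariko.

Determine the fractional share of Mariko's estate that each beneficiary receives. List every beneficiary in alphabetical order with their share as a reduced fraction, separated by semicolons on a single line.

Akira 1/27; Emiko 1/9; Hana 1/27; Junko 1/18; Kaede 1/9; Reiko 1/18; Sachiko 1/3; Satoshi 1/18; Umeko 1/6; Yori 1/27

Neither parent survives and there are no descendants, so the estate passes to Mariko's siblings and their issue per stirpes.
The estate is divided into 3 equal shares of 1/3 among Haruki, Sachiko, Noboru.
Haruki predeceased; the 1/3 allotted to Haruki's branch passes to Haruki's issue by representation.
The 1/3 is divided into 2 equal shares of 1/6 among Fumio, Umeko.
Fumio predeceased; the 1/6 allotted to Fumio's branch passes to Fumio's issue by representation.
The 1/6 is divided into 3 equal shares of 1/18 among Junko, Satoshi, Reiko.
Junko is living and takes 1/18.
Satoshi is living and takes 1/18.
Reiko is living and takes 1/18.
Umeko is living and takes 1/6.
Sachiko is living and takes 1/3.
Noboru predeceased; the 1/3 allotted to Noboru's branch passes to Noboru's issue by representation.
The 1/3 is divided into 3 equal shares of 1/9 among Emiko, Ryo, Kaede.
Emiko is living and takes 1/9.
Ryo predeceased; the 1/9 allotted to Ryo's branch passes to Ryo's issue by representation.
The 1/9 is divided into 3 equal shares of 1/27 among Hana, Yori, Akira.
Hana is living and takes 1/27.
Yori is living and takes 1/27.
Akira is living and takes 1/27.
Kaede is living and takes 1/9.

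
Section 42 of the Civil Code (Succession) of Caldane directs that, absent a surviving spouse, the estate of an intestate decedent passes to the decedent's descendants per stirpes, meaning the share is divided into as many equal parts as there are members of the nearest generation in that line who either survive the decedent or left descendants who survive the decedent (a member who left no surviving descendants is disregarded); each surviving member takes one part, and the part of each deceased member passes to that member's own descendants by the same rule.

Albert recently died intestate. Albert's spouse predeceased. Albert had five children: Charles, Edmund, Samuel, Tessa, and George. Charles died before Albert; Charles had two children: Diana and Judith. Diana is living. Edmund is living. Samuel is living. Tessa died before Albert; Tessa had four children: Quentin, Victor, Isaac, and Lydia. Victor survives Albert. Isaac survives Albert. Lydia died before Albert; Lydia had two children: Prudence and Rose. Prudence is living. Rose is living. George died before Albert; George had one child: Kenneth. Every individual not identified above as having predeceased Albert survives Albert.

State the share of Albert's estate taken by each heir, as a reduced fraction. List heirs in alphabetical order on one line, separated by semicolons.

There is no surviving spouse, so the entire estate passes to Albert's descendants per stirpes.
The estate is divided into 5 equal shares of 1/5 among Charles, Edmund, Samuel, Tessa, George.
Charles predeceased; the 1/5 allotted to Charles's branch passes to Charles's issue by representation.
The 1/5 is divided into 2 equal shares of 1/10 among Diana, Judith.
Diana is living and takes 1/10.
Judith is living and takes 1/10.
Edmund is living and takes 1/5.
Samuel is living and takes 1/5.
Tessa predeceased; the 1/5 allotted to Tessa's branch passes to Tessa's issue by representation.
The 1/5 is divided into 4 equal shares of 1/20 among Quentin, Victor, Isaac, Lydia.
Quentin is living and takes 1/20.
Victor is living and takes 1/20.
Isaac is living and takes 1/20.
Lydia predeceased; the 1/20 allotted to Lydia's branch passes to Lydia's issue by representation.
The 1/20 is divided into 2 equal shares of 1/40 among Prudence, Rose.
Prudence is living and takes 1/40.
Rose is living and takes 1/40.
George predeceased; the 1/5 allotted to George's branch passes to George's issue by representation.
Kenneth is the sole taker at this level and receives the full 1/5.

Diana 1/10; Edmund 1/5; Isaac 1/20; Judith 1/10; Kenneth 1/5; Prudence 1/40; Quentin 1/20; Rose 1/40; Samuel 1/5; Victor 1/20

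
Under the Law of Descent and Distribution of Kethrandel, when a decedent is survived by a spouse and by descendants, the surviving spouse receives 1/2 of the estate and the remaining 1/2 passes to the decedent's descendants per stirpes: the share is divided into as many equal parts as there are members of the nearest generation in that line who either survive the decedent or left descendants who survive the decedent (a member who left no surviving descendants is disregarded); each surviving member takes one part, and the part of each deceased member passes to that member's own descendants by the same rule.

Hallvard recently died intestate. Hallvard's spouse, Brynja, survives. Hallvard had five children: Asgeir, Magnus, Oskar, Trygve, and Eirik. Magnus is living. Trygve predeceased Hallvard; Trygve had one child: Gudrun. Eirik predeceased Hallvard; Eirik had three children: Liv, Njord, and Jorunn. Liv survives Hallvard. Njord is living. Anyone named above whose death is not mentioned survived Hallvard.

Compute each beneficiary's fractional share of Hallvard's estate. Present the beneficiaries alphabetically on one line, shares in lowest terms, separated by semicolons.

Brynja, as surviving spouse, takes 1/2.
The remaining 1/2 passes to Hallvard's descendants per stirpes.
The 1/2 is divided into 5 equal shares of 1/10 among Asgeir, Magnus, Oskar, Trygve, Eirik.
Asgeir is living and takes 1/10.
Magnus is living and takes 1/10.
Oskar is living and takes 1/10.
Trygve predeceased; the 1/10 allotted to Trygve's branch passes to Trygve's issue by representation.
Gudrun is the sole taker at this level and receives the full 1/10.
Eirik predeceased; the 1/10 allotted to Eirik's branch passes to Eirik's issue by representation.
The 1/10 is divided into 3 equal shares of 1/30 among Liv, Njord, Jorunn.
Liv is living and takes 1/30.
Njord is living and takes 1/30.
Jorunn is living and takes 1/30.

Asgeir 1/10; Brynja 1/2; Gudrun 1/10; Jorunn 1/30; Liv 1/30; Magnus 1/10; Njord 1/30; Oskar 1/10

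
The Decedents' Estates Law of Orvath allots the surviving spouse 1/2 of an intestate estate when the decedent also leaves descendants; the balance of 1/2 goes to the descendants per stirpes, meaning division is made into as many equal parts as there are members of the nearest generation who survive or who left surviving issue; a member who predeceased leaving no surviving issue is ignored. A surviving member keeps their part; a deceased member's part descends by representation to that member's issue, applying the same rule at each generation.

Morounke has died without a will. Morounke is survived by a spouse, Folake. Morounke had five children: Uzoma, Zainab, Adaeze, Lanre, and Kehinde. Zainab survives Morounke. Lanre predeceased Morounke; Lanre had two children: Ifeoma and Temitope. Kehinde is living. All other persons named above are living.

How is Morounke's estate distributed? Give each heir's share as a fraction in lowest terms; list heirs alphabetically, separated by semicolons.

Folake, as surviving spouse, takes 1/2.
The remaining 1/2 passes to Morounke's descendants per stirpes.
The 1/2 is divided into 5 equal shares of 1/10 among Uzoma, Zainab, Adaeze, Lanre, Kehinde.
Uzoma is living and takes 1/10.
Zainab is living and takes 1/10.
Adaeze is living and takes 1/10.
Lanre predeceased; the 1/10 allotted to Lanre's branch passes to Lanre's issue by representation.
The 1/10 is divided into 2 equal shares of 1/20 among Ifeoma, Temitope.
Ifeoma is living and takes 1/20.
Temitope is living and takes 1/20.
Kehinde is living and takes 1/10.

Adaeze 1/10; Folake 1/2; Ifeoma 1/20; Kehinde 1/10; Temitope 1/20; Uzoma 1/10; Zainab 1/10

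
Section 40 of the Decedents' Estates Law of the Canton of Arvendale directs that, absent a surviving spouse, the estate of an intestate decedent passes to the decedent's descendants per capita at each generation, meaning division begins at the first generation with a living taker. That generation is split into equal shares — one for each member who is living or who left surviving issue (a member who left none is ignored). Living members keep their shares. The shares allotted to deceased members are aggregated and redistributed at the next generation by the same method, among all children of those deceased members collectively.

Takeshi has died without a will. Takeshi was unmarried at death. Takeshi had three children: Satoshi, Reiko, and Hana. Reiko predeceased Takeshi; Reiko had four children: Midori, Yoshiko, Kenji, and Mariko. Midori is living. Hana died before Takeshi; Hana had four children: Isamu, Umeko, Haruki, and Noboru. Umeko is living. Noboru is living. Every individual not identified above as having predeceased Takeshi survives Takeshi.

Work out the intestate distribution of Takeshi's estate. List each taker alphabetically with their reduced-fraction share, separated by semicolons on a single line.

Haruki 1/12; Isamu 1/12; Kenji 1/12; Mariko 1/12; Midori 1/12; Noboru 1/12; Satoshi 1/3; Umeko 1/12; Yoshiko 1/12

There is no surviving spouse, so the entire estate passes to Takeshi's descendants per capita at each generation.
At generation 1 (Satoshi, Reiko, Hana) there are 3 shares of (1)/3 = 1/3 each.
Living: Satoshi — each takes 1/3.
Deceased: Reiko and Hana. Their combined 2/3 is pooled and carried to generation 2.
At generation 2 (Midori, Yoshiko, Kenji, Mariko, Isamu, Umeko, Haruki, Noboru) there are 8 shares of (2/3)/8 = 1/12 each.
Living: Midori, Yoshiko, Kenji, Mariko, Isamu, Umeko, Haruki, and Noboru — each takes 1/12.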